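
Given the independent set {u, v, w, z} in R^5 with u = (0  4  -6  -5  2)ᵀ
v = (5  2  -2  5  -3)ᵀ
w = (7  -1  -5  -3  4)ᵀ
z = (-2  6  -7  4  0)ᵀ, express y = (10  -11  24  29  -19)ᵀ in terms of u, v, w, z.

y = -3u + 3v - w - z

Since u, v, w, z are independent, the coefficients expressing y are uniquely determined by a linear system.
Row-reducing the augmented matrix gives the unique coefficients (c₁, …, c₄) = (-3, 3, -1, -1).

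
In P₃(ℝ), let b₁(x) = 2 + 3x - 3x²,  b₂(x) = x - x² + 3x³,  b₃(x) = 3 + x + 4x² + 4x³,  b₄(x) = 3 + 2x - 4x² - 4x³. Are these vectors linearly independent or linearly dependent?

linearly independent

Write each element as a coordinate vector in ℝ⁴ using {1, x, …, x³}.
Row-reduce the matrix whose columns are b₁, b₂, b₃, b₄.
The reduction yields 4 nonzero rows, so the rank is 4.
Since rank = 4 (the number of vectors), the set is linearly independent.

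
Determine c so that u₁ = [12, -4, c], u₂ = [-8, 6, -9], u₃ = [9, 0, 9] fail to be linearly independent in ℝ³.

c = 38/3

Dependence holds iff the 3×3 matrix [u₁ u₂ u₃] is singular.
The determinant works out to 684 - 54*c.
Solving 684 - 54*c = 0 yields c = 38/3.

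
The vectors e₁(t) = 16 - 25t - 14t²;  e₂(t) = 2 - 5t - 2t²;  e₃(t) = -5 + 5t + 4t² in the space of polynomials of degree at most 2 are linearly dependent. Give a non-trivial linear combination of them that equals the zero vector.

Write each element as a vector in ℝ³ using {1, t, t²}.
Solve the homogeneous system with e₁, e₂, e₃ as columns by row-reducing the coefficient matrix.
One solution (up to scaling) is (1, -3, 2).

e₁ - 3e₂ + 2e₃ = 0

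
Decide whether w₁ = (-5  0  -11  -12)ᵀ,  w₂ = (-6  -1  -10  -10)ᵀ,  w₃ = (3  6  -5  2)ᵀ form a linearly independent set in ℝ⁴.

linearly independent

Row-reduce the matrix whose columns are w₁, w₂, w₃.
The reduction yields 3 nonzero rows, so the rank is 3.
Since rank = 3 (the number of vectors), the set is linearly independent.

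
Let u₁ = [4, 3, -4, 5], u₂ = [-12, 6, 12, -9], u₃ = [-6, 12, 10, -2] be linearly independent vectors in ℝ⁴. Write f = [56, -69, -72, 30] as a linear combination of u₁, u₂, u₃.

f = -u₁ - 3u₂ - 4u₃

Write f = α₁u₁ + … + α₃u₃ and equate components.
Back-substitution yields (α₁, α₂, α₃) = (-1, -3, -4).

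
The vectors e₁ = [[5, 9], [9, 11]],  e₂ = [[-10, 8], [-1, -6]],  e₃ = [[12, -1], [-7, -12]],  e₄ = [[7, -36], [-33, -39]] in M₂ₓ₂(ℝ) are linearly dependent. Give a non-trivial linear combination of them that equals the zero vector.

Pass to coordinate vectors relative to the basis {E₁₁, E₁₂, E₂₁, E₂₂}.
Solve the homogeneous system with e₁, e₂, e₃, e₄ as columns by row-reducing the coefficient matrix.
The free variable yields coefficients (3, 1, -1, 1) (any nonzero multiple also works).

3e₁ + e₂ - e₃ + e₄ = 0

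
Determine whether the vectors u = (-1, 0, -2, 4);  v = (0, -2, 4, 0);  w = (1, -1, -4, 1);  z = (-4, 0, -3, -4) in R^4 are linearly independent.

linearly independent

Form the 4×4 matrix with these as columns; its determinant is 270.
A nonzero determinant means the columns are linearly independent.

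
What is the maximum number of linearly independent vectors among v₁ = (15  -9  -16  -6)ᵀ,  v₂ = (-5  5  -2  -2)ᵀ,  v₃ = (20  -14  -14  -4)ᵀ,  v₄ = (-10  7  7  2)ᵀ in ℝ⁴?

Apply Gaussian elimination to the matrix whose rows are v₁, v₂, v₃, v₄.
The echelon form has 2 nonzero rows, so the rank is 2.

2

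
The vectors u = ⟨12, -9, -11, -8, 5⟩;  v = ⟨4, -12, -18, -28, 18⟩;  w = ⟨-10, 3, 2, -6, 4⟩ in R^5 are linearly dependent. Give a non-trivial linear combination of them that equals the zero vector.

Set up α₁u + … + α₃w = 0 and solve the homogeneous system.
The free variable yields coefficients (2, -1, 2) (any nonzero multiple also works).

2u - v + 2w = 0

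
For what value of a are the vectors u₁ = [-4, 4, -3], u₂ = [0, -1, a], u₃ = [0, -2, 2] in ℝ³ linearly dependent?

Dependence holds iff the 3×3 matrix [u₁ u₂ u₃] is singular.
Expanding, det = 8 - 8*a.
Setting this to zero gives a = 1.

a = 1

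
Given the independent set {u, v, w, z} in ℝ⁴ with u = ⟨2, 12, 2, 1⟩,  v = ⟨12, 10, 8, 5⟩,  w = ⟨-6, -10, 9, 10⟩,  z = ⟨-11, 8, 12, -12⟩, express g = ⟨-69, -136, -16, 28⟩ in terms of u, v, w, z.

Set up the augmented matrix [u | v | w | z | g] and row-reduce.
Row-reducing the augmented matrix gives the unique coefficients (a₁, …, a₄) = (-4, -4, 4, -1).

g = -4u - 4v + 4w - z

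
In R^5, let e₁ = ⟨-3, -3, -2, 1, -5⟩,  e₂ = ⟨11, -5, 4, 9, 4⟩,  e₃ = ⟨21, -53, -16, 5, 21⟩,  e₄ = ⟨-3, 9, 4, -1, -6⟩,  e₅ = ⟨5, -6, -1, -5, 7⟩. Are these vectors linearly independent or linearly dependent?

Row-reduce the matrix whose columns are e₁, e₂, e₃, e₄, e₅.
The reduction yields 4 nonzero rows, so the rank is 4.
Since rank 4 < 5, the set is linearly dependent.

linearly dependent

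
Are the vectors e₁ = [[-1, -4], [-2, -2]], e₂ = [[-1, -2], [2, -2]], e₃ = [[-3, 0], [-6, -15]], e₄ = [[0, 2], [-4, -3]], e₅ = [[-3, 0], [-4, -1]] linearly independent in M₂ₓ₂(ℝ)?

linearly dependent

Take coordinates with respect to the standard basis {E₁₁, E₁₂, E₂₁, E₂₂}.
There are 5 vectors in a 4-dimensional space, so they cannot be linearly independent.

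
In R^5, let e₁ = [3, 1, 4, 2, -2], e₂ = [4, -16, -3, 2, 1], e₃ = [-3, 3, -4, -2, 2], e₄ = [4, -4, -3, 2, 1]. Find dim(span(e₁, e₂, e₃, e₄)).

Row-reduce the 4×5 matrix with these as rows.
Exactly 3 pivots survive; hence the rank is 3.

3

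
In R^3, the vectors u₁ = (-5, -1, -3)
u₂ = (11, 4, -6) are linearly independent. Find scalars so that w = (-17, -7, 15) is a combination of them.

Since u₁, u₂ are independent, the coefficients expressing w are uniquely determined by a linear system.
Back-substitution yields (c₁, c₂) = (-1, -2).

w = -u₁ - 2u₂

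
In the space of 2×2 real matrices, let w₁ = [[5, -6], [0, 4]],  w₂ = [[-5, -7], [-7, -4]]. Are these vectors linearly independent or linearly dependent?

linearly independent

Take coordinates with respect to the standard basis {E₁₁, E₁₂, E₂₁, E₂₂}.
Row-reduce the matrix whose columns are w₁, w₂.
The reduction yields 2 nonzero rows, so the rank is 2.
Since rank = 2 (the number of vectors), the set is linearly independent.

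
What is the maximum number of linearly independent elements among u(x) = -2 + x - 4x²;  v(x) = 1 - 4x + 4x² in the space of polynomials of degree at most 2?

2

Use coordinates relative to {1, x, x²}.
Put the 3×2 matrix [u|v] into echelon form.
Exactly 2 pivots survive; hence the rank is 2.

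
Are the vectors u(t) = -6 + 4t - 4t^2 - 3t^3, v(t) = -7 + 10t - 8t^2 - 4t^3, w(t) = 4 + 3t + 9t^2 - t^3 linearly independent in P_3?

Write each element as a coordinate vector in ℝ⁴ using {1, t, …, t^3}.
Row-reduce the matrix whose columns are u, v, w.
The reduction yields 3 nonzero rows, so the rank is 3.
Since rank = 3 (the number of vectors), the set is linearly independent.

linearly independent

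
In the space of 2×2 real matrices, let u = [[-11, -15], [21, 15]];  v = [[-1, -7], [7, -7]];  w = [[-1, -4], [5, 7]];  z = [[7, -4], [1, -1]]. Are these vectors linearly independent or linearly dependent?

linearly dependent

Write each element as a coordinate vector in ℝ⁴ using {E₁₁, E₁₂, E₂₁, E₂₂}.
Row-reduce the matrix whose columns are u, v, w, z.
The reduction yields 3 nonzero rows, so the rank is 3.
Since rank 3 < 4, the set is linearly dependent.
Indeed u - v - 3w + z = 0.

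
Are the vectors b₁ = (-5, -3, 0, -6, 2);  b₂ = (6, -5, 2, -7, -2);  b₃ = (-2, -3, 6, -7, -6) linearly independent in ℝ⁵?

Place the vectors as rows of a 3×5 matrix and reduce to echelon form.
The reduction yields 3 nonzero rows, so the rank is 3.
Since rank = 3 (the number of vectors), the set is linearly independent.

linearly independent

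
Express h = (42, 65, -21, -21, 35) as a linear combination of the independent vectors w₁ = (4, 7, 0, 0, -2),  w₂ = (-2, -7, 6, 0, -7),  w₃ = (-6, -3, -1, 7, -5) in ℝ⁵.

h = 4w₁ - 4w₂ - 3w₃

Since w₁, w₂, w₃ are independent, the coefficients expressing h are uniquely determined by a linear system.
Row-reducing the augmented matrix gives the unique coefficients (c₁, c₂, c₃) = (4, -4, -3).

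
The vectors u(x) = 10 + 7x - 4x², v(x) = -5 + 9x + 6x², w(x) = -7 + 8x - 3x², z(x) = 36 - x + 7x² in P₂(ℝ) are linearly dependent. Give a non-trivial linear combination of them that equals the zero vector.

Pass to coordinate vectors relative to the basis {1, x, x²}.
Solve the homogeneous system with u, v, w, z as columns by row-reducing the coefficient matrix.
The free variable yields coefficients (2, 1, -3, -1) (any nonzero multiple also works).

2u + v - 3w - z = 0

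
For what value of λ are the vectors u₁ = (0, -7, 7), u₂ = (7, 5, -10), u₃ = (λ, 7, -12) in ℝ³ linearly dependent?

Place the vectors as rows of a 3×3 matrix; dependence ⇔ determinant zero.
The determinant works out to 35*λ - 245.
This vanishes exactly when λ = 7.

λ = 7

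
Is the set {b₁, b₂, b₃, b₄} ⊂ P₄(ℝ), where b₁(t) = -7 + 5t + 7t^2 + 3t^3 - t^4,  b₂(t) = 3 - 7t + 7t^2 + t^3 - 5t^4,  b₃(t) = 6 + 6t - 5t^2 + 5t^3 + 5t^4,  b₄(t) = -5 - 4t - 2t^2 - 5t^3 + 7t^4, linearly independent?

Take coordinates with respect to the standard basis {1, t, …, t^4}.
Row-reduce the matrix whose columns are b₁, b₂, b₃, b₄.
The reduction yields 4 nonzero rows, so the rank is 4.
Since rank = 4 (the number of vectors), the set is linearly independent.

linearly independent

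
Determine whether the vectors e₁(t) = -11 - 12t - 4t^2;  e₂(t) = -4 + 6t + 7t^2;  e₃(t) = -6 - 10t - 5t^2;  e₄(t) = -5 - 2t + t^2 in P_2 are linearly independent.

Write each element as a coordinate vector in ℝ³ using {1, t, t^2}.
There are 4 vectors in a 3-dimensional space, so they cannot be linearly independent.

linearly dependent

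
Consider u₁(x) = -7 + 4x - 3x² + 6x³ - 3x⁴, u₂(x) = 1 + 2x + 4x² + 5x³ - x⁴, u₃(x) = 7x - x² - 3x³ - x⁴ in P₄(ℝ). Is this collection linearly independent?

linearly independent

Take coordinates with respect to the standard basis {1, x, …, x⁴}.
Place the vectors as rows of a 3×5 matrix and reduce to echelon form.
The reduction yields 3 nonzero rows, so the rank is 3.
Since rank = 3 (the number of vectors), the set is linearly independent.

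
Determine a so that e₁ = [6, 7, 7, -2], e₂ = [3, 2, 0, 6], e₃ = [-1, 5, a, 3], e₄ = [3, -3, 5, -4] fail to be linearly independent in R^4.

a = -5/2

Dependence holds iff the 4×4 matrix [e₁ e₂ e₃ e₄] is singular.
Cofactor expansion gives det = 300*a + 750.
Setting this to zero gives a = -5/2.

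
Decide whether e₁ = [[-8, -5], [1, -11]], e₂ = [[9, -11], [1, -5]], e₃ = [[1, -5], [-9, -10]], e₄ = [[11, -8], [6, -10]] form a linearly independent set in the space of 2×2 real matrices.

Write each element as a coordinate vector in ℝ⁴ using {E₁₁, E₁₂, E₂₁, E₂₂}.
Row-reduce the matrix whose columns are e₁, e₂, e₃, e₄.
The reduction yields 4 nonzero rows, so the rank is 4.
Since rank = 4 (the number of vectors), the set is linearly independent.

linearly independent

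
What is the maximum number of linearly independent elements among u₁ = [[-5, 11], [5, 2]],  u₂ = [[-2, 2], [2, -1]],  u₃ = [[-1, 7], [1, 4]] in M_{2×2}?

2

Use coordinates relative to {E₁₁, E₁₂, E₂₁, E₂₂}.
Row-reduce the 3×4 matrix with these as rows.
There are 2 pivot columns, so rank = 2.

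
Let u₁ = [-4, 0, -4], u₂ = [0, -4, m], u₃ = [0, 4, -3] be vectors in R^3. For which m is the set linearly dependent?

The vectors are dependent exactly when the determinant of the matrix with rows u₁, u₂, u₃ vanishes.
The determinant works out to 16*m - 48.
Solving 16*m - 48 = 0 yields m = 3.

m = 3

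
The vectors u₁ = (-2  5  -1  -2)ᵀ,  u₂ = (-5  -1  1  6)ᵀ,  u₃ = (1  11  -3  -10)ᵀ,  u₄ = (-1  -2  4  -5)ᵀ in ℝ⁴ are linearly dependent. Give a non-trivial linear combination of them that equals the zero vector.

2u₁ - u₂ - u₃ = 0

Solve the homogeneous system with u₁, u₂, u₃, u₄ as columns by row-reducing the coefficient matrix.
The free variable yields coefficients (2, -1, -1, 0) (any nonzero multiple also works).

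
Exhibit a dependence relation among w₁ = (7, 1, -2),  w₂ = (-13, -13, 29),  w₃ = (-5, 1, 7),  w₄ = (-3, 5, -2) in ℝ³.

w₁ + w₂ - 3w₃ + 3w₄ = 0

Row-reduce the matrix with w₁, w₂, w₃, w₄ as columns; the null space gives the coefficients.
One solution (up to scaling) is (1, 1, -3, 3).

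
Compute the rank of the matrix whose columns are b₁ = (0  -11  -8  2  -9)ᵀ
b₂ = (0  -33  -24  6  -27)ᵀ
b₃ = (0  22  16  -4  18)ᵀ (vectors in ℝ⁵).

Row-reduce the 3×5 matrix with these as rows.
The echelon form has 1 nonzero row, so the rank is 1.

1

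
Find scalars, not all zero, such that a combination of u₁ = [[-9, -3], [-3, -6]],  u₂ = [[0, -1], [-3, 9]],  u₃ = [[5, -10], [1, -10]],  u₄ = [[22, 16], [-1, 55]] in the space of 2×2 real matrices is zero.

3u₁ - 3u₂ + u₃ + u₄ = 0

Take coordinates with respect to {E₁₁, E₁₂, E₂₁, E₂₂}.
Row-reduce the matrix with u₁, u₂, u₃, u₄ as columns; the null space gives the coefficients.
One solution (up to scaling) is (3, -3, 1, 1).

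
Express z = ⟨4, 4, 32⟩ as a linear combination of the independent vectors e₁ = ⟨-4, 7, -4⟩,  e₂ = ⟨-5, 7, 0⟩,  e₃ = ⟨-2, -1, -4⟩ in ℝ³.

Solve the system with e₁, e₂, e₃ as columns and z as the right-hand side.
Back-substitution yields (c₁, c₂, c₃) = (-4, 4, -4).

z = -4e₁ + 4e₂ - 4e₃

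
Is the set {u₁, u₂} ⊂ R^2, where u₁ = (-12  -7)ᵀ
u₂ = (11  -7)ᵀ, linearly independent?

linearly independent

Row-reduce the matrix whose columns are u₁, u₂.
The reduction yields 2 nonzero rows, so the rank is 2.
Since rank = 2 (the number of vectors), the set is linearly independent.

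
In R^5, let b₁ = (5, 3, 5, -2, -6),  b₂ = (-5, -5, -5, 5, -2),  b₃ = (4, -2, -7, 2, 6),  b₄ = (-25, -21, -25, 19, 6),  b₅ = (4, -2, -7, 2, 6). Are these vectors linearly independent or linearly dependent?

Two of the vectors are equal, giving an immediate dependence.

linearly dependent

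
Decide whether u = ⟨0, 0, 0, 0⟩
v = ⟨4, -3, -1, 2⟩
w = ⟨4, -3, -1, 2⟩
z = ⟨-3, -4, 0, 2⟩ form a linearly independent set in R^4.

linearly dependent

One of the vectors is the zero vector, so the set is linearly dependent.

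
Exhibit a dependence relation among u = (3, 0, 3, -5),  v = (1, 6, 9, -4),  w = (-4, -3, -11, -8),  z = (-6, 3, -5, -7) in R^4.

Row-reduce the matrix with u, v, w, z as columns; the null space gives the coefficients.
A generator of the null space is (1, -1, -1, 1).

u - v - w + z = 0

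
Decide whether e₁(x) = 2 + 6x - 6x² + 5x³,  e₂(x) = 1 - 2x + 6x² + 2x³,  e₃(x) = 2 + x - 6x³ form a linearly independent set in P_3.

Write each element as a coordinate vector in ℝ⁴ using {1, x, …, x³}.
Row-reduce the matrix whose columns are e₁, e₂, e₃.
The reduction yields 3 nonzero rows, so the rank is 3.
Since rank = 3 (the number of vectors), the set is linearly independent.

linearly independent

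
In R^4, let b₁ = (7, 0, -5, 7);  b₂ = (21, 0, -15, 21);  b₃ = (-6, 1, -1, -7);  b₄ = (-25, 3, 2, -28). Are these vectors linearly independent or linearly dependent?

linearly dependent

The matrix [b₁|b₂|b₃|b₄] has determinant 0.
A zero determinant means the columns are linearly dependent.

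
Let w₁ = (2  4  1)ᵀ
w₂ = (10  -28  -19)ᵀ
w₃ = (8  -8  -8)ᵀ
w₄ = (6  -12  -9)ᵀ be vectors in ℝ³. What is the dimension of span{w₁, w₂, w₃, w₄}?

2

Apply Gaussian elimination to the matrix whose rows are w₁, w₂, w₃, w₄.
There are 2 pivot columns, so rank = 2.
(With 4 elements in a 3-dimensional space the rank is at most 3.)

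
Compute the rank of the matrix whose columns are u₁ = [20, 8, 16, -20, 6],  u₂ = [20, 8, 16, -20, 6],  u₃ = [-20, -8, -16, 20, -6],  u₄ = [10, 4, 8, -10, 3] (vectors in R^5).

1

Put the 5×4 matrix [u₁|u₂|u₃|u₄] into echelon form.
Reduction leaves 1 leading entry, giving rank 1.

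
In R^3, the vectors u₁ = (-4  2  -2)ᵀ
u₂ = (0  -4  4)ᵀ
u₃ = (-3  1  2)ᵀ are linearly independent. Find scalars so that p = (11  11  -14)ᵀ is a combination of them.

Set up the augmented matrix [u₁ | u₂ | u₃ | p] and row-reduce.
Row-reducing the augmented matrix gives the unique coefficients (α₁, α₂, α₃) = (-2, -4, -1).

p = -2u₁ - 4u₂ - u₃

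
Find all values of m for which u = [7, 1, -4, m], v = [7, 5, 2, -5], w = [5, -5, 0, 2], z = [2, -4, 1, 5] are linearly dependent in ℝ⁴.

m = -14

Dependence holds iff the 4×4 matrix [u v w z] is singular.
The determinant works out to 80*m + 1120.
Setting this to zero gives m = -14.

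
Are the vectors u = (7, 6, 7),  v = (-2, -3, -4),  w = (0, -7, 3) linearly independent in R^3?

The matrix [u|v|w] has determinant -125.
A nonzero determinant means the columns are linearly independent.

linearly independent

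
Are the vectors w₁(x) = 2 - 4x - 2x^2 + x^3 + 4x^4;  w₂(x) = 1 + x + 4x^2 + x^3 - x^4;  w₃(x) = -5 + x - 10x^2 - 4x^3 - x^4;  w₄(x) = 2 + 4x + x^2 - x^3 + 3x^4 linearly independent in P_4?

Write each element as a coordinate vector in ℝ⁵ using {1, x, …, x^4}.
Place the vectors as rows of a 4×5 matrix and reduce to echelon form.
The reduction yields 3 nonzero rows, so the rank is 3.
Since rank 3 < 4, the set is linearly dependent.

linearly dependent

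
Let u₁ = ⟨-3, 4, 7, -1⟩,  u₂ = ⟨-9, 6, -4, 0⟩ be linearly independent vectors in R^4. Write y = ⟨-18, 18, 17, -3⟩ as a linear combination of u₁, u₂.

y = 3u₁ + u₂

Write y = c₁u₁ + c₂u₂ and equate components.
Back-substitution yields (c₁, c₂) = (3, 1).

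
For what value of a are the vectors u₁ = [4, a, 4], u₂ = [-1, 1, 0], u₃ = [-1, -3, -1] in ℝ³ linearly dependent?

The vectors are dependent exactly when the determinant of the matrix with rows u₁, u₂, u₃ vanishes.
The determinant works out to 12 - a.
Setting this to zero gives a = 12.

a = 12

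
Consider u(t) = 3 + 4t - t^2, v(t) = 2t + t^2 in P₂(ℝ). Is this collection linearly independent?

linearly independent

Take coordinates with respect to the standard basis {1, t, t^2}.
Row-reduce the matrix whose columns are u, v.
The reduction yields 2 nonzero rows, so the rank is 2.
Since rank = 2 (the number of vectors), the set is linearly independent.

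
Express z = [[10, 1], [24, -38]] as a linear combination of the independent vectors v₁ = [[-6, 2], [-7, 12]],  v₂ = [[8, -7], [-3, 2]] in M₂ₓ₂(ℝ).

z = -3v₁ - v₂

Take coordinate vectors relative to {E₁₁, E₁₂, E₂₁, E₂₂}.
Since v₁, v₂ are independent, the coefficients expressing z are uniquely determined by a linear system.
Row-reducing the augmented matrix gives the unique coefficients (a₁, a₂) = (-3, -1).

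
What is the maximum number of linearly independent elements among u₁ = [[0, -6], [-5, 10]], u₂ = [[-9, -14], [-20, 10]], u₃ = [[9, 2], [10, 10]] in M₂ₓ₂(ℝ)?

2

Represent each element by its coordinate vector in ℝ⁴.
Row-reduce the 3×4 matrix with these as rows.
Reduction leaves 2 leading entries, giving rank 2.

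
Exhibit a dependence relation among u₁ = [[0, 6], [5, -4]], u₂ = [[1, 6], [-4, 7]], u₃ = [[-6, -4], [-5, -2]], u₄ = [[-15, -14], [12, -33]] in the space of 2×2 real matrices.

Pass to coordinate vectors relative to the basis {E₁₁, E₁₂, E₂₁, E₂₂}.
Set up α₁u₁ + … + α₄u₄ = 0 and solve the homogeneous system.
The free variable yields coefficients (2, -3, 2, -1) (any nonzero multiple also works).

2u₁ - 3u₂ + 2u₃ - u₄ = 0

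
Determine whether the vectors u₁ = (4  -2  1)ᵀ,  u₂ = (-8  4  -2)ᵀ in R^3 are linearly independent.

Row-reduce the matrix whose columns are u₁, u₂.
The reduction yields 1 nonzero row, so the rank is 1.
Since rank 1 < 2, the set is linearly dependent.

linearly dependent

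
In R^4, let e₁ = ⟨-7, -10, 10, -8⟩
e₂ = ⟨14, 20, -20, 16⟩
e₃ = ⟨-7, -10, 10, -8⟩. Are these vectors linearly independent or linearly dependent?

Two of the vectors are equal, giving an immediate dependence.

linearly dependent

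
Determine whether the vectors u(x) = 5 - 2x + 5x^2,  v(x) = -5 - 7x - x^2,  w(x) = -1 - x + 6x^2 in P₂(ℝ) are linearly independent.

linearly independent

Take coordinates with respect to the standard basis {1, x, x^2}.
The matrix [u|v|w] has determinant -287.
A nonzero determinant means the columns are linearly independent.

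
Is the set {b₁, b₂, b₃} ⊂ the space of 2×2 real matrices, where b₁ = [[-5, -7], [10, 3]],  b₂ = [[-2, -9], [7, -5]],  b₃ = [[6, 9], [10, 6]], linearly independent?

linearly independent

Write each element as a coordinate vector in ℝ⁴ using {E₁₁, E₁₂, E₂₁, E₂₂}.
Place the vectors as rows of a 3×4 matrix and reduce to echelon form.
The reduction yields 3 nonzero rows, so the rank is 3.
Since rank = 3 (the number of vectors), the set is linearly independent.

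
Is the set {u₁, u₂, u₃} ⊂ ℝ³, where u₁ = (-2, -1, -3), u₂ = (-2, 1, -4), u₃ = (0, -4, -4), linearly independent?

Row-reduce the matrix whose columns are u₁, u₂, u₃.
The reduction yields 3 nonzero rows, so the rank is 3.
Since rank = 3 (the number of vectors), the set is linearly independent.

linearly independent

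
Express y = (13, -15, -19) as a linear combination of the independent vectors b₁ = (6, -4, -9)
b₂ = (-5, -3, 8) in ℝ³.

Set up the augmented matrix [b₁ | b₂ | y] and row-reduce.
Row-reducing the augmented matrix gives the unique coefficients (c₁, c₂) = (3, 1).

y = 3b₁ + b₂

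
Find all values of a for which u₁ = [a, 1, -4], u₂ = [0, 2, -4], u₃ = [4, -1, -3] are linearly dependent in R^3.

a = 8/5

The set is linearly dependent precisely when det[u₁; u₂; u₃] = 0.
Cofactor expansion gives det = 16 - 10*a.
This vanishes exactly when a = 8/5.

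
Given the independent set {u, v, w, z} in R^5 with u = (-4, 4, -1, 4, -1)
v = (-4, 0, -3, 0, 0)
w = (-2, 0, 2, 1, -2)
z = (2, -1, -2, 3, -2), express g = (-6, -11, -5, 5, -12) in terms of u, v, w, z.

g = -2u + 3v + 4w + 3z

Solve the system with u, v, w, z as columns and g as the right-hand side.
The system has the unique solution (c₁, …, c₄) = (-2, 3, 4, 3).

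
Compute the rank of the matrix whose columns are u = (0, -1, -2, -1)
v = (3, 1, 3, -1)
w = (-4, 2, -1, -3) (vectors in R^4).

Apply Gaussian elimination to the matrix whose rows are u, v, w.
There are 3 pivot columns, so rank = 3.

3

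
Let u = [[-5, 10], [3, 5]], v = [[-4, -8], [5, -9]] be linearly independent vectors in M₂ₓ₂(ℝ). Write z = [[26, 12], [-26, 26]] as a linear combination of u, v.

Identify each element with its coordinate vector in ℝ⁴ via {E₁₁, E₁₂, E₂₁, E₂₂}.
Set up the augmented matrix [u | v | z] and row-reduce.
Back-substitution yields (a₁, a₂) = (-2, -4).

z = -2u - 4v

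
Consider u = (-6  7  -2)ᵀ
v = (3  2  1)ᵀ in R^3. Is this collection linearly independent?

Row-reduce the matrix whose columns are u, v.
The reduction yields 2 nonzero rows, so the rank is 2.
Since rank = 2 (the number of vectors), the set is linearly independent.

linearly independent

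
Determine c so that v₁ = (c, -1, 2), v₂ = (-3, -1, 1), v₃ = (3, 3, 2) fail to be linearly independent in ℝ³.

Place the vectors as rows of a 3×3 matrix; dependence ⇔ determinant zero.
Cofactor expansion gives det = -5*c - 21.
This vanishes exactly when c = -21/5.

c = -21/5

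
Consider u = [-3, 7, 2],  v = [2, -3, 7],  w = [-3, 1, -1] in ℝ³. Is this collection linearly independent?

Form the 3×3 matrix with these as columns; its determinant is -135.
A nonzero determinant means the columns are linearly independent.

linearly independent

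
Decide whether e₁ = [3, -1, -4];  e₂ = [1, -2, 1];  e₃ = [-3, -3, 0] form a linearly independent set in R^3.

linearly independent

Place the vectors as rows of a 3×3 matrix and reduce to echelon form.
The reduction yields 3 nonzero rows, so the rank is 3.
Since rank = 3 (the number of vectors), the set is linearly independent.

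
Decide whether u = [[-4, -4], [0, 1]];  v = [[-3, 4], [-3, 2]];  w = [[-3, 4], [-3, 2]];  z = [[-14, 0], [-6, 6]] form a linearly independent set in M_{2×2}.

Write each element as a coordinate vector in ℝ⁴ using {E₁₁, E₁₂, E₂₁, E₂₂}.
Two of the vectors are equal, giving an immediate dependence.

linearly dependent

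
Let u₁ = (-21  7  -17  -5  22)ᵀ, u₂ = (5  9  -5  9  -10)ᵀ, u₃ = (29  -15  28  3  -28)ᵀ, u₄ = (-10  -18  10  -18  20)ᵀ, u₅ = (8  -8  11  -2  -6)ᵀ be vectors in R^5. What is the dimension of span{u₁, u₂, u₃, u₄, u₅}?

Put the 5×5 matrix [u₁|u₂|u₃|u₄|u₅] into echelon form.
The echelon form has 2 nonzero rows, so the rank is 2.

dim = 2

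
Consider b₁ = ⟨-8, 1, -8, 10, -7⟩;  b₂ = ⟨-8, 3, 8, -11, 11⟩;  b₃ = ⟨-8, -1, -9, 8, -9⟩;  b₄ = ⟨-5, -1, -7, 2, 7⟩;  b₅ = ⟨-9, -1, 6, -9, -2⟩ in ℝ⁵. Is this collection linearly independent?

linearly independent

Form the 5×5 matrix with these as columns; its determinant is 12525.
A nonzero determinant means the columns are linearly independent.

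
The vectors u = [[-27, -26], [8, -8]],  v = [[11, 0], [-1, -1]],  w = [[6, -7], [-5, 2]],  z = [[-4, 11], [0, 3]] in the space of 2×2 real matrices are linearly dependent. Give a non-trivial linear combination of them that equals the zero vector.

u + 3v + w + 3z = 0

Take coordinates with respect to {E₁₁, E₁₂, E₂₁, E₂₂}.
Write the vectors as columns of a matrix and find a nonzero vector in its null space.
One solution (up to scaling) is (1, 3, 1, 3).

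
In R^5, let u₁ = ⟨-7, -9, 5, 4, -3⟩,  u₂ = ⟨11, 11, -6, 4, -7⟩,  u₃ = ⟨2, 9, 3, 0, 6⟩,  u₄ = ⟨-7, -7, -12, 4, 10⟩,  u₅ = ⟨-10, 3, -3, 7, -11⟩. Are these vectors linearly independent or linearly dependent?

Form the 5×5 matrix with these as columns; its determinant is -295337.
A nonzero determinant means the columns are linearly independent.

linearly independent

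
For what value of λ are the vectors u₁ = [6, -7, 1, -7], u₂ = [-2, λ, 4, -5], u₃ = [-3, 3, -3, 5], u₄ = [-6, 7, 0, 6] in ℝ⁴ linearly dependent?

Dependence holds iff the 4×4 matrix [u₁ u₂ u₃ u₄] is singular.
Expanding, det = 6*λ - 5.
This vanishes exactly when λ = 5/6.

λ = 5/6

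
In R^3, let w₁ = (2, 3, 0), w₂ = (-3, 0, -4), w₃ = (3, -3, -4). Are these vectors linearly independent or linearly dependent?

Form the 3×3 matrix with these as columns; its determinant is -96.
A nonzero determinant means the columns are linearly independent.

linearly independent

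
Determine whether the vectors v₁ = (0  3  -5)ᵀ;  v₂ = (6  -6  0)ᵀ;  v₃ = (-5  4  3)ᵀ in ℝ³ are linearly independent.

Place the vectors as rows of a 3×3 matrix and reduce to echelon form.
The reduction yields 3 nonzero rows, so the rank is 3.
Since rank = 3 (the number of vectors), the set is linearly independent.

linearly independent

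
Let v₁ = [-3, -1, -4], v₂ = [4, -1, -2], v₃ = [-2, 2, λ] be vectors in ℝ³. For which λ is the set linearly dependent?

The vectors are dependent exactly when the determinant of the matrix with rows v₁, v₂, v₃ vanishes.
Cofactor expansion gives det = 7*λ - 40.
Setting this to zero gives λ = 40/7.

λ = 40/7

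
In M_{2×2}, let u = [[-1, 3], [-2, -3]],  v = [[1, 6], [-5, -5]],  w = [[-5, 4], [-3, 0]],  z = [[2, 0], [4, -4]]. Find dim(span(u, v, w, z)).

4

Pass to coordinate vectors with respect to the basis {E₁₁, E₁₂, E₂₁, E₂₂}.
Put the 4×4 matrix [u|v|w|z] into echelon form.
Reduction leaves 4 leading entries, giving rank 4.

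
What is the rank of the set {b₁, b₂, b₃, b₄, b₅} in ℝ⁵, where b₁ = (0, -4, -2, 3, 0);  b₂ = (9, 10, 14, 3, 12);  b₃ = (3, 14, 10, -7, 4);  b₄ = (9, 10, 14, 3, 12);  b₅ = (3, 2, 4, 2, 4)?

Put the 5×5 matrix [b₁|b₂|b₃|b₄|b₅] into echelon form.
Reduction leaves 2 leading entries, giving rank 2.

2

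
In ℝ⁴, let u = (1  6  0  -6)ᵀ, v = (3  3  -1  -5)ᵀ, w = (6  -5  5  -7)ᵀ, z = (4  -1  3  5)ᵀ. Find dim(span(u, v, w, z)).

Form the matrix with u, v, w, z as columns and reduce.
There are 4 pivot columns, so rank = 4.

4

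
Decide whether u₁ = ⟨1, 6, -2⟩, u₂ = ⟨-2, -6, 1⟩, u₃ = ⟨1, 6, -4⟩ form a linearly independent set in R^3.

linearly independent

Place the vectors as rows of a 3×3 matrix and reduce to echelon form.
The reduction yields 3 nonzero rows, so the rank is 3.
Since rank = 3 (the number of vectors), the set is linearly independent.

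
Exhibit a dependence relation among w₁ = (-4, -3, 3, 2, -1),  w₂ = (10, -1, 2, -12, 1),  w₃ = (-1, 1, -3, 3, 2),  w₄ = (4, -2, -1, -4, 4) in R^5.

Solve the homogeneous system with w₁, w₂, w₃, w₄ as columns by row-reducing the coefficient matrix.
A generator of the null space is (1, 1, 2, -1).

w₁ + w₂ + 2w₃ - w₄ = 0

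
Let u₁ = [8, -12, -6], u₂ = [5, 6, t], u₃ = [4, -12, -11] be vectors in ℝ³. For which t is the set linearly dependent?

Dependence holds iff the 3×3 matrix [u₁ u₂ u₃] is singular.
Cofactor expansion gives det = 48*t - 684.
Solving 48*t - 684 = 0 yields t = 57/4.

t = 57/4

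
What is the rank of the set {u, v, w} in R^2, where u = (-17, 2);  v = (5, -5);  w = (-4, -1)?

2

Form the matrix with u, v, w as columns and reduce.
The echelon form has 2 nonzero rows, so the rank is 2.
(With 3 elements in a 2-dimensional space the rank is at most 2.)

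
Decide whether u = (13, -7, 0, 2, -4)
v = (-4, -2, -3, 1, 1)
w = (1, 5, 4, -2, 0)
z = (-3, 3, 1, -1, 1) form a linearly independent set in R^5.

linearly dependent

Row-reduce the matrix whose columns are u, v, w, z.
The reduction yields 2 nonzero rows, so the rank is 2.
Since rank 2 < 4, the set is linearly dependent.
Indeed u + 4v + 3w = 0.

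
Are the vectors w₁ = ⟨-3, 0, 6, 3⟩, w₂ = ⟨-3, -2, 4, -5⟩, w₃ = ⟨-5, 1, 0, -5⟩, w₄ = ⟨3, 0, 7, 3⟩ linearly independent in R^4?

linearly independent

Row-reduce the matrix whose columns are w₁, w₂, w₃, w₄.
The reduction yields 4 nonzero rows, so the rank is 4.
Since rank = 4 (the number of vectors), the set is linearly independent.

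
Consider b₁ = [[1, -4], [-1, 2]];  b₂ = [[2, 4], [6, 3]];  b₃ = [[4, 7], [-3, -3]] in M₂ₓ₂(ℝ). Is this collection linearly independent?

Take coordinates with respect to the standard basis {E₁₁, E₁₂, E₂₁, E₂₂}.
Row-reduce the matrix whose columns are b₁, b₂, b₃.
The reduction yields 3 nonzero rows, so the rank is 3.
Since rank = 3 (the number of vectors), the set is linearly independent.

linearly independent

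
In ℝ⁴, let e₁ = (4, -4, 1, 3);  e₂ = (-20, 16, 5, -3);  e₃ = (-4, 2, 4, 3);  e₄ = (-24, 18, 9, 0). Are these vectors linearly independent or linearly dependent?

linearly dependent

Place the vectors as rows of a 4×4 matrix and reduce to echelon form.
The reduction yields 2 nonzero rows, so the rank is 2.
Since rank 2 < 4, the set is linearly dependent.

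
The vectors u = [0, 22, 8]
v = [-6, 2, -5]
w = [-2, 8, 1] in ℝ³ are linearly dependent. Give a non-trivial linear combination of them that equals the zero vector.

Set up α₁u + … + α₃w = 0 and solve the homogeneous system.
A generator of the null space is (1, 1, -3).

u + v - 3w = 0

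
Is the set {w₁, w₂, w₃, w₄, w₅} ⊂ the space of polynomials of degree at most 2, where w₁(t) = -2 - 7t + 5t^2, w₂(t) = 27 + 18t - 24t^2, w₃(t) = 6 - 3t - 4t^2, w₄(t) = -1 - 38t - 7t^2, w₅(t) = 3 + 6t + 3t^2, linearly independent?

linearly dependent

Take coordinates with respect to the standard basis {1, t, t^2}.
There are 5 vectors in a 3-dimensional space, so they cannot be linearly independent.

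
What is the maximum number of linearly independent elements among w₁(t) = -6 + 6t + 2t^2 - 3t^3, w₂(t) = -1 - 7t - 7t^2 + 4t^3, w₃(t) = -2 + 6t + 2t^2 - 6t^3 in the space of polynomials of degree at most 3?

Pass to coordinate vectors with respect to the basis {1, t, …, t^3}.
Form the matrix with w₁, w₂, w₃ as columns and reduce.
The echelon form has 3 nonzero rows, so the rank is 3.

3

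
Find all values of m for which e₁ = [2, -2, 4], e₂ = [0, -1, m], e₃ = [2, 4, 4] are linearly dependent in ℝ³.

m = 0

The set is linearly dependent precisely when det[e₁; e₂; e₃] = 0.
The determinant works out to -12*m.
Setting this to zero gives m = 0.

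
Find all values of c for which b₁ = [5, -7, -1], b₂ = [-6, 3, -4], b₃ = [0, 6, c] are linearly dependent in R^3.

The set is linearly dependent precisely when det[b₁; b₂; b₃] = 0.
Expanding, det = 156 - 27*c.
Setting this to zero gives c = 52/9.

c = 52/9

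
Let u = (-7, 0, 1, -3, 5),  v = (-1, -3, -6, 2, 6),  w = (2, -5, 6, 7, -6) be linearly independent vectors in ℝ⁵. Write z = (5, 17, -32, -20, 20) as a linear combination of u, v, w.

z = -2u + v - 4w

Since u, v, w are independent, the coefficients expressing z are uniquely determined by a linear system.
The system has the unique solution (c₁, c₂, c₃) = (-2, 1, -4).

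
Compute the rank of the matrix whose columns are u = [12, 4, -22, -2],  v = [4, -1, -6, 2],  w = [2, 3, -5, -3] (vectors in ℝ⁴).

rank 2

Apply Gaussian elimination to the matrix whose rows are u, v, w.
Reduction leaves 2 leading entries, giving rank 2.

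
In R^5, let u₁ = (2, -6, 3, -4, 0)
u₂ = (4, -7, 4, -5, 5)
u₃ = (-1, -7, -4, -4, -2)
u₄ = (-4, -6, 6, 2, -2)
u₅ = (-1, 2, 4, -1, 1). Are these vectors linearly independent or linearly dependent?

linearly independent

Form the 5×5 matrix with these as columns; its determinant is -6000.
A nonzero determinant means the columns are linearly independent.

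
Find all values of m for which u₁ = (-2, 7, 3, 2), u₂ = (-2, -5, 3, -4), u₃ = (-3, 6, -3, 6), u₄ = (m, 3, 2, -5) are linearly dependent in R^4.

m = 17

Place the vectors as rows of a 4×4 matrix; dependence ⇔ determinant zero.
The determinant works out to 918 - 54*m.
Solving 918 - 54*m = 0 yields m = 17.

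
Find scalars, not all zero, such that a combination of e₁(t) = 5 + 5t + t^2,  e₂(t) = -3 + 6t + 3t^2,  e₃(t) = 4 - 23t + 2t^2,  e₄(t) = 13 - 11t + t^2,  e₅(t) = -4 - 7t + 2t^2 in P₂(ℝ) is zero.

Take coordinates with respect to {1, t, t^2}.
Write the vectors as columns of a matrix and find a nonzero vector in its null space.
One solution (up to scaling) is (5, -2, 2, -3, 0).

5e₁ - 2e₂ + 2e₃ - 3e₄ = 0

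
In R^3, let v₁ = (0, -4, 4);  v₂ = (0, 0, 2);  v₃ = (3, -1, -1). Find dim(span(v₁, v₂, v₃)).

Form the matrix with v₁, v₂, v₃ as columns and reduce.
There are 3 pivot columns, so rank = 3.

3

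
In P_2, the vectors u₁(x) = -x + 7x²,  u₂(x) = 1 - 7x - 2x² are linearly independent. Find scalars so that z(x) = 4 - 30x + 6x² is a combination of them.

Work in coordinates with respect to the standard basis {1, x, x²}.
Write z = α₁u₁ + α₂u₂ and equate components.
Back-substitution yields (α₁, α₂) = (2, 4).

z = 2u₁ + 4u₂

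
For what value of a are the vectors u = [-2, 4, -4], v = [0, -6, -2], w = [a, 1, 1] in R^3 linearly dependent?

The vectors are dependent exactly when the determinant of the matrix with rows u, v, w vanishes.
Expanding, det = 8 - 32*a.
Setting this to zero gives a = 1/4.

a = 1/4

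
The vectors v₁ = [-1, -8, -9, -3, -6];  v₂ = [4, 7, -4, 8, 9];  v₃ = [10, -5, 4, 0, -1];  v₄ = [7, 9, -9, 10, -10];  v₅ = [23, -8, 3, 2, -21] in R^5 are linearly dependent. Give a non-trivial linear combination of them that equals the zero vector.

Write the vectors as columns of a matrix and find a nonzero vector in its null space.
One solution (up to scaling) is (0, 1, -2, -1, 1).

v₂ - 2v₃ - v₄ + v₅ = 0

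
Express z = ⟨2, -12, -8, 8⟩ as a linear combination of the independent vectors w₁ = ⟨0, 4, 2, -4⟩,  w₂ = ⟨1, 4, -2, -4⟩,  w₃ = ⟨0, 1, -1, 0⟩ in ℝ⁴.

z = -4w₁ + 2w₂ - 4w₃

Since w₁, w₂, w₃ are independent, the coefficients expressing z are uniquely determined by a linear system.
The system has the unique solution (a₁, a₂, a₃) = (-4, 2, -4).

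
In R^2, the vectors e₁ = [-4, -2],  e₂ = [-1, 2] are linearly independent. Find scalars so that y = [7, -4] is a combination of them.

y = -e₁ - 3e₂

Set up the augmented matrix [e₁ | e₂ | y] and row-reduce.
The system has the unique solution (α₁, α₂) = (-1, -3).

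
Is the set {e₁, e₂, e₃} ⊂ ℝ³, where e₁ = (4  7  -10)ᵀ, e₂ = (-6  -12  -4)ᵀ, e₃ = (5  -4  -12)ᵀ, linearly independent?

linearly independent

Form the 3×3 matrix with these as columns; its determinant is -972.
A nonzero determinant means the columns are linearly independent.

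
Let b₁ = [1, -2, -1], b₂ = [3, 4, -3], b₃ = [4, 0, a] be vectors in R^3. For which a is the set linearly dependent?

The set is linearly dependent precisely when det[b₁; b₂; b₃] = 0.
The determinant works out to 10*a + 40.
Solving 10*a + 40 = 0 yields a = -4.

a = -4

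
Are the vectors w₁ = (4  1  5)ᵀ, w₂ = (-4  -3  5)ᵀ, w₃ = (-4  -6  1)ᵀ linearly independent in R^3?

linearly independent

The matrix [w₁|w₂|w₃] has determinant 152.
A nonzero determinant means the columns are linearly independent.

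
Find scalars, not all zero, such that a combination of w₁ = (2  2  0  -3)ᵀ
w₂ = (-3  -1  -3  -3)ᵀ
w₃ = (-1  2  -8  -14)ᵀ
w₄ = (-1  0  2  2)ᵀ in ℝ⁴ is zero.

2w₁ + 2w₂ - w₃ - w₄ = 0

Write the vectors as columns of a matrix and find a nonzero vector in its null space.
The free variable yields coefficients (2, 2, -1, -1) (any nonzero multiple also works).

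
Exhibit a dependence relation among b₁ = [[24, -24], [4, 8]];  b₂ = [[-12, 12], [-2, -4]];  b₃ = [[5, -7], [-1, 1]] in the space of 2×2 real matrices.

Pass to coordinate vectors relative to the basis {E₁₁, E₁₂, E₂₁, E₂₂}.
Solve the homogeneous system with b₁, b₂, b₃ as columns by row-reducing the coefficient matrix.
A generator of the null space is (1, 2, 0).

b₁ + 2b₂ = 0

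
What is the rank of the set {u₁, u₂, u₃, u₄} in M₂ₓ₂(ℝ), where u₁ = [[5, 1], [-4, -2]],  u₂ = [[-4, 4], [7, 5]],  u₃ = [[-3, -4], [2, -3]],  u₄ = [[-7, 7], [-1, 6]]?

Represent each element by its coordinate vector in ℝ⁴.
Row-reduce the 4×4 matrix with these as rows.
Exactly 4 pivots survive; hence the rank is 4.

4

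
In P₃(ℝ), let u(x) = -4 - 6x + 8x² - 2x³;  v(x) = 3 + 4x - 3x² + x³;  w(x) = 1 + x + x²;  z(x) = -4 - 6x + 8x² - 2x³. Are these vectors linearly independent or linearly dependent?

Write each element as a coordinate vector in ℝ⁴ using {1, x, …, x³}.
Form the 4×4 matrix with these as columns; its determinant is 0.
A zero determinant means the columns are linearly dependent.
Indeed u + 2v - 2w = 0.

linearly dependent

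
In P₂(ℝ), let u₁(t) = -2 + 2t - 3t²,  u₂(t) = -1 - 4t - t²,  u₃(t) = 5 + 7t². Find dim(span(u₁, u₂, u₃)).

2

Pass to coordinate vectors with respect to the basis {1, t, t²}.
Form the matrix with u₁, u₂, u₃ as columns and reduce.
There are 2 pivot columns, so rank = 2.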